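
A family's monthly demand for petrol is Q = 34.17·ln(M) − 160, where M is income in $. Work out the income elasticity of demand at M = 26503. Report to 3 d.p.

0.182

At M = 26503: Q = 188.022.
dQ/dM = 34.17/M = 0.00128929 at this income.
η = (dQ/dM)·(M/Q) = 0.00128929 × (26503/188.022) = 0.182.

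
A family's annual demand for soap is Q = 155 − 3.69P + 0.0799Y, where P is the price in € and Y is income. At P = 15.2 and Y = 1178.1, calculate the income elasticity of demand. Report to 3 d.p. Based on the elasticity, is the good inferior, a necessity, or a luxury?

At P = 15.2, Y = 1178.1: Q = 193.042.
Holding P constant, ∂Q/∂Y = 0.0799.
η_Y = (∂Q/∂Y)·(Y/Q) = 0.0799 × (1178.1/193.042) = 0.488.
Since 0 < η < 1, this is a necessity.

0.488 (necessity)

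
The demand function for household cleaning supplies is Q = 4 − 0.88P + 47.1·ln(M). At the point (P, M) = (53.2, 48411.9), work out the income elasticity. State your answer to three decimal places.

At P = 53.2, M = 48411.9: Q = 465.275.
Holding P constant, ∂Q/∂M = 47.1/M = 0.000972901.
η_M = (∂Q/∂M)·(M/Q) = 0.000972901 × (48411.9/465.275) = 0.101.

0.101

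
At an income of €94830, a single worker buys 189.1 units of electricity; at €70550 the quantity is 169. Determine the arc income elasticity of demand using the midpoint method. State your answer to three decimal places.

ΔQ = 169 − 189.1 = -20.1; midpoint Q̄ = (189.1 + 169)/2 = 179.05.
ΔI = 70550 − 94830 = -24280; midpoint Ī = (94830 + 70550)/2 = 82690.
η = (ΔQ/Q̄) ÷ (ΔI/Ī) = (-20.1/179.05) ÷ (-24280/82690) = 0.382.

0.382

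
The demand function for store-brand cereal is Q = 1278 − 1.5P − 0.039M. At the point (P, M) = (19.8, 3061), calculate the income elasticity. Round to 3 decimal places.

-0.106

At P = 19.8, M = 3061: Q = 1128.921.
Holding P constant, ∂Q/∂M = −0.039.
η_M = (∂Q/∂M)·(M/Q) = -0.039 × (3061/1128.921) = -0.106.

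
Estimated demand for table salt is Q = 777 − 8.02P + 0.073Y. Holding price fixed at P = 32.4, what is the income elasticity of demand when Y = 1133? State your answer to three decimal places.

At P = 32.4, Y = 1133: Q = 599.861.
Holding P constant, ∂Q/∂Y = 0.073.
η_Y = (∂Q/∂Y)·(Y/Q) = 0.073 × (1133/599.861) = 0.138.

0.138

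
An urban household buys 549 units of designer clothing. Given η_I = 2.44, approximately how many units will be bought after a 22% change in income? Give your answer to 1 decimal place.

%ΔQ ≈ η × %ΔI = 2.44 × 22% = 53.68%.
New Q ≈ 549 × (1 + 0.5368) = 843.7.

843.7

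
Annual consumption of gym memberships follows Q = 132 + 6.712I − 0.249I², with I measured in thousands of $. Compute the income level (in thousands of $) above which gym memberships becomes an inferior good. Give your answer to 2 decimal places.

13.48

dQ/dI = 6.712 − 0.498I.
The good is inferior where dQ/dI < 0. Setting dQ/dI = 0 gives I = 6.712 / 0.498 = 13.48.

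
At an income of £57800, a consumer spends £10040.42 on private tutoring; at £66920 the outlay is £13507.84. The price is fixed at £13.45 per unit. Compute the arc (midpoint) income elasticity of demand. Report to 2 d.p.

With a constant price, Q₁ = 10040.42/13.45 = 746.500 and Q₂ = 13507.84/13.45 = 1004.300 (equivalently, work directly with expenditure since P cancels).
Midpoint %ΔQ = (13507.84 − 10040.42)/11774.13 = 0.29449; midpoint %ΔI = (66920 − 57800)/62360 = 0.14625.
η = 0.29449 / 0.14625 = 2.01.

2.01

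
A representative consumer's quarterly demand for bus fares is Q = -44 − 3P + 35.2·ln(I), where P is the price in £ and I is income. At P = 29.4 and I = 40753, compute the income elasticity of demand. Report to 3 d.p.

At P = 29.4, I = 40753: Q = 241.458.
Holding P constant, ∂Q/∂I = 35.2/I = 0.00086374.
η_I = (∂Q/∂I)·(I/Q) = 0.00086374 × (40753/241.458) = 0.146.

0.146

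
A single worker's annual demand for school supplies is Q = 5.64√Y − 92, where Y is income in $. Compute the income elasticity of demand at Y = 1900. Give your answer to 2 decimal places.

0.80

At Y = 1900: Q = 153.842.
dQ/dY = 5.64/(2√Y) = 0.0646952 at this income.
η = (dQ/dY)·(Y/Q) = 0.0646952 × (1900/153.842) = 0.80.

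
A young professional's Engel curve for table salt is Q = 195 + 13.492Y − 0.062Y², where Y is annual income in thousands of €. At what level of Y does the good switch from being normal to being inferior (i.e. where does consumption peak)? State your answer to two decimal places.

108.81

dQ/dY = 13.492 − 0.124Y.
The good is inferior where dQ/dY < 0. Setting dQ/dY = 0 gives Y = 13.492 / 0.124 = 108.81.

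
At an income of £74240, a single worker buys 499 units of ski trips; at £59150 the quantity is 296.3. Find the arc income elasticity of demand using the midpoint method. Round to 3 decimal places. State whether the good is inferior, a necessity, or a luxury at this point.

2.253 (luxury)

ΔQ = 296.3 − 499 = -202.7; midpoint Q̄ = (499 + 296.3)/2 = 397.65.
ΔI = 59150 − 74240 = -15090; midpoint Ī = (74240 + 59150)/2 = 66695.
η = (ΔQ/Q̄) ÷ (ΔI/Ī) = (-202.7/397.65) ÷ (-15090/66695) = 2.253.
η > 1 ⇒ luxury.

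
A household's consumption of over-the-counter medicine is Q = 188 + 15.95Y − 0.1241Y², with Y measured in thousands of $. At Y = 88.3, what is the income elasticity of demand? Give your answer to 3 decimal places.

-0.838

At Y = 88.3: Q = 628.7910.
dQ/dY = 15.95 − 0.2482Y = -5.96606.
η = (dQ/dY)·(Y/Q) = -5.96606 × (88.3/628.7910) = -0.838.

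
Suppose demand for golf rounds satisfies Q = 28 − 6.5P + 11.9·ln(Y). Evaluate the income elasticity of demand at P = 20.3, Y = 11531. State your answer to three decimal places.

At P = 20.3, Y = 11531: Q = 7.348.
Holding P constant, ∂Q/∂Y = 11.9/Y = 0.001032.
η_Y = (∂Q/∂Y)·(Y/Q) = 0.001032 × (11531/7.348) = 1.619.

1.619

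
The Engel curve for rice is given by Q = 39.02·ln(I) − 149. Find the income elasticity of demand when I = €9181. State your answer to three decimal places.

At I = 9181: Q = 207.053.
dQ/dI = 39.02/I = 0.00425008 at this income.
η = (dQ/dI)·(I/Q) = 0.00425008 × (9181/207.053) = 0.188.

0.188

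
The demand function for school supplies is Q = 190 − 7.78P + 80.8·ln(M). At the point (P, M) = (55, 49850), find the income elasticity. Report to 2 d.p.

0.13

At P = 55, M = 49850: Q = 636.095.
Holding P constant, ∂Q/∂M = 80.8/M = 0.00162086.
η_M = (∂Q/∂M)·(M/Q) = 0.00162086 × (49850/636.095) = 0.13.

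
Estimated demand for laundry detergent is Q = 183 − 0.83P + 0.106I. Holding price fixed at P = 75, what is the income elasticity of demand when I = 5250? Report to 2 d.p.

At P = 75, I = 5250: Q = 677.250.
Holding P constant, ∂Q/∂I = 0.106.
η_I = (∂Q/∂I)·(I/Q) = 0.106 × (5250/677.250) = 0.82.

0.82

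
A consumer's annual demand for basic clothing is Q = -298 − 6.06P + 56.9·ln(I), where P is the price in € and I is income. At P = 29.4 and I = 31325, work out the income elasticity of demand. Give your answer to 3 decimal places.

At P = 29.4, I = 31325: Q = 112.875.
Holding P constant, ∂Q/∂I = 56.9/I = 0.00181644.
η_I = (∂Q/∂I)·(I/Q) = 0.00181644 × (31325/112.875) = 0.504.

0.504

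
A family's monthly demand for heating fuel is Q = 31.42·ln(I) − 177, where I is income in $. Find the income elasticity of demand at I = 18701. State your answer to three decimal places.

At I = 18701: Q = 132.058.
dQ/dI = 31.42/I = 0.00168012 at this income.
η = (dQ/dI)·(I/Q) = 0.00168012 × (18701/132.058) = 0.238.

0.238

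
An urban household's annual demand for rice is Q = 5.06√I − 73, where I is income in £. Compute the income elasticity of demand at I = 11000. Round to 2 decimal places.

At I = 11000: Q = 457.697.
dQ/dI = 5.06/(2√I) = 0.0241226 at this income.
η = (dQ/dI)·(I/Q) = 0.0241226 × (11000/457.697) = 0.58.

0.58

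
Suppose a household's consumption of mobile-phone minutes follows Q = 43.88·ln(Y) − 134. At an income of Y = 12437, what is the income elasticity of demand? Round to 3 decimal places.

0.157

At Y = 12437: Q = 279.720.
dQ/dY = 43.88/Y = 0.00352818 at this income.
η = (dQ/dY)·(Y/Q) = 0.00352818 × (12437/279.720) = 0.157.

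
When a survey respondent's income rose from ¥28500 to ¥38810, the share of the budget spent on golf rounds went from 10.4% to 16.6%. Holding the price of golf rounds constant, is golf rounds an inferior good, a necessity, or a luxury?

The budget share rises as income rises, so η > 1.

luxury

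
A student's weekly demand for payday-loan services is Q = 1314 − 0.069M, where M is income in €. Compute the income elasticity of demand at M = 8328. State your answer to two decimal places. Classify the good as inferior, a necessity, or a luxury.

At M = 8328: Q = 739.368.
dQ/dM = −0.069.
η = (dQ/dM)·(M/Q) = -0.069 × (8328/739.368) = -0.78.
Since η < 0, the good is an inferior good.

-0.78 (inferior good)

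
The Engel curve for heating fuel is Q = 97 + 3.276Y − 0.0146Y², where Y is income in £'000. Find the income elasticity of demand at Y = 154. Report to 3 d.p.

-0.737

At Y = 154: Q = 255.2504.
dQ/dY = 3.276 − 0.0292Y = -1.22080.
η = (dQ/dY)·(Y/Q) = -1.22080 × (154/255.2504) = -0.737.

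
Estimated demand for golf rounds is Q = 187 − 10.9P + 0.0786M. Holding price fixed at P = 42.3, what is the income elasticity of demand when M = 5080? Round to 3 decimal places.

At P = 42.3, M = 5080: Q = 125.218.
Holding P constant, ∂Q/∂M = 0.0786.
η_M = (∂Q/∂M)·(M/Q) = 0.0786 × (5080/125.218) = 3.189.

3.189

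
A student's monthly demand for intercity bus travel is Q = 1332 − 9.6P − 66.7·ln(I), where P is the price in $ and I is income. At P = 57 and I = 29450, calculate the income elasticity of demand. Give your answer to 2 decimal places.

At P = 57, I = 29450: Q = 98.427.
Holding P constant, ∂Q/∂I = -66.7/I = -0.00226486.
η_I = (∂Q/∂I)·(I/Q) = -0.00226486 × (29450/98.427) = -0.68.

-0.68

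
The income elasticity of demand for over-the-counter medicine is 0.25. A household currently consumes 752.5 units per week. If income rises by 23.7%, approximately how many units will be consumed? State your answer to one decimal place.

%ΔQ ≈ η × %ΔI = 0.25 × 23.7% = 5.925%.
New Q ≈ 752.5 × (1 + 0.05925) = 797.1.

797.1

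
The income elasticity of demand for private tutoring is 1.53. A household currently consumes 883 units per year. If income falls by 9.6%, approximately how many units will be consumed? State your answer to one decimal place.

%ΔQ ≈ η × %ΔI = 1.53 × (-9.6%) = -14.688%.
New Q ≈ 883 × (1 − 0.14688) = 753.3.

753.3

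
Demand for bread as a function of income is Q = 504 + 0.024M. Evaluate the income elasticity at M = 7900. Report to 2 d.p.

At M = 7900: Q = 693.600.
dQ/dM = 0.024.
η = (dQ/dM)·(M/Q) = 0.024 × (7900/693.600) = 0.27.

0.27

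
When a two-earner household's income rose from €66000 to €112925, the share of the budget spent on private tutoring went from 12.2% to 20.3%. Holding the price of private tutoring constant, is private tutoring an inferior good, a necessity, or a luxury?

luxury

The budget share rises as income rises, so η > 1.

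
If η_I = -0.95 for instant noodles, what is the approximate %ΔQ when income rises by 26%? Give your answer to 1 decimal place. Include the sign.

-24.7%

%ΔQ ≈ η × %ΔI = -0.95 × 26% = -24.7%.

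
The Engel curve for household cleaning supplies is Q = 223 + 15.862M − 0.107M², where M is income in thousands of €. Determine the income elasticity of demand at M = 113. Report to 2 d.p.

At M = 113: Q = 649.1230.
dQ/dM = 15.862 − 0.214M = -8.32000.
η = (dQ/dM)·(M/Q) = -8.32000 × (113/649.1230) = -1.45.

-1.45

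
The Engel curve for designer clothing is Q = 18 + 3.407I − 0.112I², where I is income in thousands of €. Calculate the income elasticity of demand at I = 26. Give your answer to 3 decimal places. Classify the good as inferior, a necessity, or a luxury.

-2.036 (inferior good)

At I = 26: Q = 30.8700.
dQ/dI = 3.407 − 0.224I = -2.41700.
η = (dQ/dI)·(I/Q) = -2.41700 × (26/30.8700) = -2.036.
η < 0 ⇒ inferior good.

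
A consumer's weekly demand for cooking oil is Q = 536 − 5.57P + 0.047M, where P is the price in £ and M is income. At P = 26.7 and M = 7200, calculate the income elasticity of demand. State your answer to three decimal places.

0.466

At P = 26.7, M = 7200: Q = 725.681.
Holding P constant, ∂Q/∂M = 0.047.
η_M = (∂Q/∂M)·(M/Q) = 0.047 × (7200/725.681) = 0.466.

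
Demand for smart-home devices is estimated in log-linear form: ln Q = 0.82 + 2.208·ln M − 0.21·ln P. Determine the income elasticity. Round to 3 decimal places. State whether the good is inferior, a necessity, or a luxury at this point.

In a log-linear demand, the coefficient on ln M is the income elasticity.
So η = 2.208.
η > 1 ⇒ luxury.

2.208 (luxury)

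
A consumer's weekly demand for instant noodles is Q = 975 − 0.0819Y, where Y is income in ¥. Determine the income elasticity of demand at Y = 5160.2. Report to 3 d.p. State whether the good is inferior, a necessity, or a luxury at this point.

At Y = 5160.2: Q = 552.380.
dQ/dY = −0.0819.
η = (dQ/dY)·(Y/Q) = -0.0819 × (5160.2/552.380) = -0.765.
Since η < 0, the good is an inferior good.

-0.765 (inferior good)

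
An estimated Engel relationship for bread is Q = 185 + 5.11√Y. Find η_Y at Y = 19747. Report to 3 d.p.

At Y = 19747: Q = 903.078.
dQ/dY = 5.11/(2√Y) = 0.0181819 at this income.
η = (dQ/dY)·(Y/Q) = 0.0181819 × (19747/903.078) = 0.398.

0.398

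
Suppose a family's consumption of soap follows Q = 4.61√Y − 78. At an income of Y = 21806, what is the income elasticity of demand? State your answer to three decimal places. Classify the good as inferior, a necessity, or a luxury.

At Y = 21806: Q = 602.752.
dQ/dY = 4.61/(2√Y) = 0.0156093 at this income.
η = (dQ/dY)·(Y/Q) = 0.0156093 × (21806/602.752) = 0.565.
Since 0 < η < 1, the good is a necessity.

0.565 (necessity)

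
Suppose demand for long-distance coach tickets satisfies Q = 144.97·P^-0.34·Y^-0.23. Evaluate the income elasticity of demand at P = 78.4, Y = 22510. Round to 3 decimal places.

For a multiplicative demand Q = A·P^α·Y^β, the income elasticity is β everywhere.
Here β = -0.23, so η = -0.230.

-0.230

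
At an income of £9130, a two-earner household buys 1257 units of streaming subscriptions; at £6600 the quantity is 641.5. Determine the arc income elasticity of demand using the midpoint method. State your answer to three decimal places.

2.016

ΔQ = 641.5 − 1257 = -615.5; midpoint Q̄ = (1257 + 641.5)/2 = 949.25.
ΔI = 6600 − 9130 = -2530; midpoint Ī = (9130 + 6600)/2 = 7865.
η = (ΔQ/Q̄) ÷ (ΔI/Ī) = (-615.5/949.25) ÷ (-2530/7865) = 2.016.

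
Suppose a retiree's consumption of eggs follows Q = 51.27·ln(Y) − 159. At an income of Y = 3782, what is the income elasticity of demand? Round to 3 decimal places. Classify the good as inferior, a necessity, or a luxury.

0.195 (necessity)

At Y = 3782: Q = 263.363.
dQ/dY = 51.27/Y = 0.0135563 at this income.
η = (dQ/dY)·(Y/Q) = 0.0135563 × (3782/263.363) = 0.195.
Since 0 < η < 1, the good is a necessity.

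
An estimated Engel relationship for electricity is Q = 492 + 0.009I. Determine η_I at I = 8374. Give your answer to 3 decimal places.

At I = 8374: Q = 567.366.
dQ/dI = 0.009.
η = (dQ/dI)·(I/Q) = 0.009 × (8374/567.366) = 0.133.

0.133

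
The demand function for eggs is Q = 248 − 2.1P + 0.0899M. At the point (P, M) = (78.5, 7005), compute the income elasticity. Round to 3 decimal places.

At P = 78.5, M = 7005: Q = 712.900.
Holding P constant, ∂Q/∂M = 0.0899.
η_M = (∂Q/∂M)·(M/Q) = 0.0899 × (7005/712.900) = 0.883.

0.883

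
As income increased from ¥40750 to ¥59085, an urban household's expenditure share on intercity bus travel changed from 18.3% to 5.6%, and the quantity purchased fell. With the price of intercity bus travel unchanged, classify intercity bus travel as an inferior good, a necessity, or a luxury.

inferior good

Quantity demanded falls as income rises, so η < 0.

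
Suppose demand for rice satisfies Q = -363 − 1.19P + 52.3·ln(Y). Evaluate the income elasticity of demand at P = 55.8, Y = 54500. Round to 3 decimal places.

0.371

At P = 55.8, Y = 54500: Q = 140.979.
Holding P constant, ∂Q/∂Y = 52.3/Y = 0.000959633.
η_Y = (∂Q/∂Y)·(Y/Q) = 0.000959633 × (54500/140.979) = 0.371.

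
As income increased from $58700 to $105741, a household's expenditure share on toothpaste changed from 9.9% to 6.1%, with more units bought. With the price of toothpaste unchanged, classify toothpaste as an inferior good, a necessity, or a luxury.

necessity

Quantity rises but the budget share falls as income rises, so 0 < η < 1.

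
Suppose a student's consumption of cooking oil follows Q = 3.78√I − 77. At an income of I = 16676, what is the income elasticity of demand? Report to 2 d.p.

0.59

At I = 16676: Q = 411.133.
dQ/dI = 3.78/(2√I) = 0.0146358 at this income.
η = (dQ/dI)·(I/Q) = 0.0146358 × (16676/411.133) = 0.59.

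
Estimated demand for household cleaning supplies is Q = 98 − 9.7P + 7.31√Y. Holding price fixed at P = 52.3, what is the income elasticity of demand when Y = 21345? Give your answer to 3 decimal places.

At P = 52.3, Y = 21345: Q = 658.676.
Holding P constant, ∂Q/∂Y = 7.31/(2√Y) = 0.0250172.
η_Y = (∂Q/∂Y)·(Y/Q) = 0.0250172 × (21345/658.676) = 0.811.

0.811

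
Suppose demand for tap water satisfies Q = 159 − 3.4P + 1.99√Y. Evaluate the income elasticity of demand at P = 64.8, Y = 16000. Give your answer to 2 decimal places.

0.66

At P = 64.8, Y = 16000: Q = 190.397.
Holding P constant, ∂Q/∂Y = 1.99/(2√Y) = 0.00786617.
η_Y = (∂Q/∂Y)·(Y/Q) = 0.00786617 × (16000/190.397) = 0.66.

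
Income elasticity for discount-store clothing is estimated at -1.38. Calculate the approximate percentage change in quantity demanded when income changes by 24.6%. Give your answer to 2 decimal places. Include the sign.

-33.95%

%ΔQ ≈ η × %ΔI = -1.38 × 24.6% = -33.95%.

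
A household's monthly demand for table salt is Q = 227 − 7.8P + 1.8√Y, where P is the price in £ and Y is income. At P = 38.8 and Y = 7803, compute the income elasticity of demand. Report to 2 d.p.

0.95

At P = 38.8, Y = 7803: Q = 83.362.
Holding P constant, ∂Q/∂Y = 1.8/(2√Y) = 0.0101885.
η_Y = (∂Q/∂Y)·(Y/Q) = 0.0101885 × (7803/83.362) = 0.95.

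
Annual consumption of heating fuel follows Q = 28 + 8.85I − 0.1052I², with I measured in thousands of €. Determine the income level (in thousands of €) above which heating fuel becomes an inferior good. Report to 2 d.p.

dQ/dI = 8.85 − 0.2104I.
The good is inferior where dQ/dI < 0. Setting dQ/dI = 0 gives I = 8.85 / 0.2104 = 42.06.

42.06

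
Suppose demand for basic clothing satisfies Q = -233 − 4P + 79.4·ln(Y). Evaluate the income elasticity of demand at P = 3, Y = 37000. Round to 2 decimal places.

At P = 3, Y = 37000: Q = 590.183.
Holding P constant, ∂Q/∂Y = 79.4/Y = 0.00214595.
η_Y = (∂Q/∂Y)·(Y/Q) = 0.00214595 × (37000/590.183) = 0.13.

0.13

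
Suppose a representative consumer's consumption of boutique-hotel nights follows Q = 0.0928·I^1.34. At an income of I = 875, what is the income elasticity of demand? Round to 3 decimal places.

1.340

For Q = A·I^β the income elasticity is constant and equal to β.
Here β = 1.34, so η = 1.340.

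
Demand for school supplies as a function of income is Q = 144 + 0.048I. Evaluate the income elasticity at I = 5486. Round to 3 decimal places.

0.646

At I = 5486: Q = 407.328.
dQ/dI = 0.048.
η = (dQ/dI)·(I/Q) = 0.048 × (5486/407.328) = 0.646.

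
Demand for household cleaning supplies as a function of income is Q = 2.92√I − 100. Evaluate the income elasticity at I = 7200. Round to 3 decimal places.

0.838

At I = 7200: Q = 147.770.
dQ/dI = 2.92/(2√I) = 0.0172063 at this income.
η = (dQ/dI)·(I/Q) = 0.0172063 × (7200/147.770) = 0.838.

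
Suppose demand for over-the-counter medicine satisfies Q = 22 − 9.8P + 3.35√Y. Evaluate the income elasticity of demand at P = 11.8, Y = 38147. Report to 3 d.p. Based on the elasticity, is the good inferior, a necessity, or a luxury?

At P = 11.8, Y = 38147: Q = 560.657.
Holding P constant, ∂Q/∂Y = 3.35/(2√Y) = 0.008576.
η_Y = (∂Q/∂Y)·(Y/Q) = 0.008576 × (38147/560.657) = 0.584.
Since 0 < η < 1, this is a necessity.

0.584 (necessity)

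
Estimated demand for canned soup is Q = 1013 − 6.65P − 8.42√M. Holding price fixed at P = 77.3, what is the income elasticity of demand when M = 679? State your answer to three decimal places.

-0.392

At P = 77.3, M = 679: Q = 279.550.
Holding P constant, ∂Q/∂M = -8.42/(2√M) = -0.161565.
η_M = (∂Q/∂M)·(M/Q) = -0.161565 × (679/279.550) = -0.392.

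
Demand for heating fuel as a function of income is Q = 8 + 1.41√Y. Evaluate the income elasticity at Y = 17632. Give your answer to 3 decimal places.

At Y = 17632: Q = 195.228.
dQ/dY = 1.41/(2√Y) = 0.00530931 at this income.
η = (dQ/dY)·(Y/Q) = 0.00530931 × (17632/195.228) = 0.480.

0.480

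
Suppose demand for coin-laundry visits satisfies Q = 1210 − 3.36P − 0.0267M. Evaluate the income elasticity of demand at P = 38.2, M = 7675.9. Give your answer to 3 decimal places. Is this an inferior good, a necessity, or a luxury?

-0.234 (inferior good)

At P = 38.2, M = 7675.9: Q = 876.701.
Holding P constant, ∂Q/∂M = −0.0267.
η_M = (∂Q/∂M)·(M/Q) = -0.0267 × (7675.9/876.701) = -0.234.
Since η < 0, this is an inferior good.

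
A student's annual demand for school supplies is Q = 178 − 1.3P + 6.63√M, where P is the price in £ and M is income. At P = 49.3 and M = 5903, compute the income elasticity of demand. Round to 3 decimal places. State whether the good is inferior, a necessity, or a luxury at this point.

0.409 (necessity)

At P = 49.3, M = 5903: Q = 623.299.
Holding P constant, ∂Q/∂M = 6.63/(2√M) = 0.0431467.
η_M = (∂Q/∂M)·(M/Q) = 0.0431467 × (5903/623.299) = 0.409.
Since 0 < η < 1, this is a necessity.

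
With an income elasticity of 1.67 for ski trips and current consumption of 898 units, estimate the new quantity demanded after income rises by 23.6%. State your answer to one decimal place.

1251.9

%ΔQ ≈ η × %ΔI = 1.67 × 23.6% = 39.412%.
New Q ≈ 898 × (1 + 0.39412) = 1251.9.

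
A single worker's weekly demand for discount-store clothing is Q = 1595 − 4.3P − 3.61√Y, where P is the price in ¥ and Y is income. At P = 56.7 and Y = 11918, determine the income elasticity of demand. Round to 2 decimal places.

At P = 56.7, Y = 11918: Q = 957.088.
Holding P constant, ∂Q/∂Y = -3.61/(2√Y) = -0.0165339.
η_Y = (∂Q/∂Y)·(Y/Q) = -0.0165339 × (11918/957.088) = -0.21.

-0.21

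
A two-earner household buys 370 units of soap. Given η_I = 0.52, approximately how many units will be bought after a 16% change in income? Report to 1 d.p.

400.8

%ΔQ ≈ η × %ΔI = 0.52 × 16% = 8.32%.
New Q ≈ 370 × (1 + 0.0832) = 400.8.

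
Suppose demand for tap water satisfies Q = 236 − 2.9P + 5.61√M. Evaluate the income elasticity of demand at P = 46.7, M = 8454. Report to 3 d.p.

0.418

At P = 46.7, M = 8454: Q = 616.385.
Holding P constant, ∂Q/∂M = 5.61/(2√M) = 0.0305072.
η_M = (∂Q/∂M)·(M/Q) = 0.0305072 × (8454/616.385) = 0.418.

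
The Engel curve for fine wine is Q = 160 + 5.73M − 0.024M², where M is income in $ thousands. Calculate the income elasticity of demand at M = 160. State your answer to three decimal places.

At M = 160: Q = 462.4000.
dQ/dM = 5.73 − 0.048M = -1.95000.
η = (dQ/dM)·(M/Q) = -1.95000 × (160/462.4000) = -0.675.

-0.675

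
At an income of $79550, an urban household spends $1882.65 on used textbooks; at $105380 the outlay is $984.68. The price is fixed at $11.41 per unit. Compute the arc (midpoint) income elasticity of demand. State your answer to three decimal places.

-2.242

With a constant price, Q₁ = 1882.65/11.41 = 165.000 and Q₂ = 984.68/11.41 = 86.300 (equivalently, work directly with expenditure since P cancels).
Midpoint %ΔQ = (984.68 − 1882.65)/1433.67 = -0.62635; midpoint %ΔI = (105380 − 79550)/92465 = 0.27935.
η = -0.62635 / 0.27935 = -2.242.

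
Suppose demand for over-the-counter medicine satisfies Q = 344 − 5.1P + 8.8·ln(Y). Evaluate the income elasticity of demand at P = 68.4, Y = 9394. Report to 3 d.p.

At P = 68.4, Y = 9394: Q = 75.661.
Holding P constant, ∂Q/∂Y = 8.8/Y = 0.000936768.
η_Y = (∂Q/∂Y)·(Y/Q) = 0.000936768 × (9394/75.661) = 0.116.

0.116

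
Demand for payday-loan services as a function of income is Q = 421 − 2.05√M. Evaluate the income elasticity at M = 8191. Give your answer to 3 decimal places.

At M = 8191: Q = 235.467.
dQ/dM = -2.05/(2√M) = -0.0113254 at this income.
η = (dQ/dM)·(M/Q) = -0.0113254 × (8191/235.467) = -0.394.

-0.394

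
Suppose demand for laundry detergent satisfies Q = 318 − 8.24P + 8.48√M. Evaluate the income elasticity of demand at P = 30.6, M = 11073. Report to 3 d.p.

0.466

At P = 30.6, M = 11073: Q = 958.192.
Holding P constant, ∂Q/∂M = 8.48/(2√M) = 0.0402933.
η_M = (∂Q/∂M)·(M/Q) = 0.0402933 × (11073/958.192) = 0.466.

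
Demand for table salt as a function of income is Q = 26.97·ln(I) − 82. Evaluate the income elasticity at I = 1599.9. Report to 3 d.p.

At I = 1599.9: Q = 116.976.
dQ/dI = 26.97/I = 0.0168573 at this income.
η = (dQ/dI)·(I/Q) = 0.0168573 × (1599.9/116.976) = 0.231.

0.231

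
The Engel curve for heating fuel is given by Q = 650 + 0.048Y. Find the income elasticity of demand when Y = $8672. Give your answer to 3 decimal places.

0.390

At Y = 8672: Q = 1066.256.
dQ/dY = 0.048.
η = (dQ/dY)·(Y/Q) = 0.048 × (8672/1066.256) = 0.390.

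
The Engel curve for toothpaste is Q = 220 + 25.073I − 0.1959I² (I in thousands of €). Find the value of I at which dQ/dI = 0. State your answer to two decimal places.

dQ/dI = 25.073 − 0.3918I.
The good is inferior where dQ/dI < 0. Setting dQ/dI = 0 gives I = 25.073 / 0.3918 = 63.99.

63.99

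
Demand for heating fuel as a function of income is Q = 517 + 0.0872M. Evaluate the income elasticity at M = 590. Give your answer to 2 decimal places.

0.09

At M = 590: Q = 568.448.
dQ/dM = 0.0872.
η = (dQ/dM)·(M/Q) = 0.0872 × (590/568.448) = 0.09.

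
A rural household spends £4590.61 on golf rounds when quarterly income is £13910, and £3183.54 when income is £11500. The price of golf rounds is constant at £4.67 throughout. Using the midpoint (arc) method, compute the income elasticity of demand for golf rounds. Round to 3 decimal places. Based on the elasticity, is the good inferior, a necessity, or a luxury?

With a constant price, Q₁ = 4590.61/4.67 = 983.000 and Q₂ = 3183.54/4.67 = 681.700 (equivalently, work directly with expenditure since P cancels).
Midpoint %ΔQ = (3183.54 − 4590.61)/3887.08 = -0.36199; midpoint %ΔI = (11500 − 13910)/12705 = -0.18969.
η = -0.36199 / -0.18969 = 1.908.
η > 1 ⇒ luxury.

1.908 (luxury)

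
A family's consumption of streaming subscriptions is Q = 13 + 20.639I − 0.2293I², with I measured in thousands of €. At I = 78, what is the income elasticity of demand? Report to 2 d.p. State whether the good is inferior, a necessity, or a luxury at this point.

-5.18 (inferior good)

At I = 78: Q = 227.7808.
dQ/dI = 20.639 − 0.4586I = -15.13180.
η = (dQ/dI)·(I/Q) = -15.13180 × (78/227.7808) = -5.18.
η < 0 ⇒ inferior good.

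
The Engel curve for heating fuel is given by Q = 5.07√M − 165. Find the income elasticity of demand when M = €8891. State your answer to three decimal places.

0.764

At M = 8891: Q = 313.061.
dQ/dM = 5.07/(2√M) = 0.0268845 at this income.
η = (dQ/dM)·(M/Q) = 0.0268845 × (8891/313.061) = 0.764.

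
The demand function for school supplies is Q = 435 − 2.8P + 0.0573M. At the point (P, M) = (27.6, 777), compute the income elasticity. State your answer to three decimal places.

0.111

At P = 27.6, M = 777: Q = 402.242.
Holding P constant, ∂Q/∂M = 0.0573.
η_M = (∂Q/∂M)·(M/Q) = 0.0573 × (777/402.242) = 0.111.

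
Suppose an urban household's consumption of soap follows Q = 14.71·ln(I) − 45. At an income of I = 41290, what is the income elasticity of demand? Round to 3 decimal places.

At I = 41290: Q = 111.343.
dQ/dI = 14.71/I = 0.000356261 at this income.
η = (dQ/dI)·(I/Q) = 0.000356261 × (41290/111.343) = 0.132.

0.132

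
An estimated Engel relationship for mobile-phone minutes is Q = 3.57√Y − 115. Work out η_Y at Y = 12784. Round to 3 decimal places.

At Y = 12784: Q = 288.647.
dQ/dY = 3.57/(2√Y) = 0.0157872 at this income.
η = (dQ/dY)·(Y/Q) = 0.0157872 × (12784/288.647) = 0.699.

0.699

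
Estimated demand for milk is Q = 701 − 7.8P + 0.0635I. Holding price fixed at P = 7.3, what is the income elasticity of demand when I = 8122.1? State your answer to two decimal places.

0.44

At P = 7.3, I = 8122.1: Q = 1159.813.
Holding P constant, ∂Q/∂I = 0.0635.
η_I = (∂Q/∂I)·(I/Q) = 0.0635 × (8122.1/1159.813) = 0.44.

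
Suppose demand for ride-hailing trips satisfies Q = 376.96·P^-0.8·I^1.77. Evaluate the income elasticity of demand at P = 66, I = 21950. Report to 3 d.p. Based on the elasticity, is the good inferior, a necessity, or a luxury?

For a multiplicative demand Q = A·P^α·I^β, the income elasticity is β everywhere.
Here β = 1.77, so η = 1.770.
Since η > 1, this is a luxury.

1.770 (luxury)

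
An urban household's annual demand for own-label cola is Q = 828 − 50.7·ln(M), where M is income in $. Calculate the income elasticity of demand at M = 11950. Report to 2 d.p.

-0.14

At M = 11950: Q = 352.004.
dQ/dM = -50.7/M = -0.00424268 at this income.
η = (dQ/dM)·(M/Q) = -0.00424268 × (11950/352.004) = -0.14.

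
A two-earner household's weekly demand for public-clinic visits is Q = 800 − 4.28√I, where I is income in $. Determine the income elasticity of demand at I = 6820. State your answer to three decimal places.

-0.396

At I = 6820: Q = 446.544.
dQ/dI = -4.28/(2√I) = -0.0259132 at this income.
η = (dQ/dI)·(I/Q) = -0.0259132 × (6820/446.544) = -0.396.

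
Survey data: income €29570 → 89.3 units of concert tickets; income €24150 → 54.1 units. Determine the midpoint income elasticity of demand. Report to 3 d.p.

ΔQ = 54.1 − 89.3 = -35.2; midpoint Q̄ = (89.3 + 54.1)/2 = 71.7.
ΔI = 24150 − 29570 = -5420; midpoint Ī = (29570 + 24150)/2 = 26860.
η = (ΔQ/Q̄) ÷ (ΔI/Ī) = (-35.2/71.7) ÷ (-5420/26860) = 2.433.

2.433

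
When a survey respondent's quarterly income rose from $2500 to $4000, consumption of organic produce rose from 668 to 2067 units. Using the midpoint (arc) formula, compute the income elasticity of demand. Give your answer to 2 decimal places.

ΔQ = 2067 − 668 = 1399; midpoint Q̄ = (668 + 2067)/2 = 1367.5.
ΔI = 4000 − 2500 = 1500; midpoint Ī = (2500 + 4000)/2 = 3250.
η = (ΔQ/Q̄) ÷ (ΔI/Ī) = (1399/1367.5) ÷ (1500/3250) = 2.22.

2.22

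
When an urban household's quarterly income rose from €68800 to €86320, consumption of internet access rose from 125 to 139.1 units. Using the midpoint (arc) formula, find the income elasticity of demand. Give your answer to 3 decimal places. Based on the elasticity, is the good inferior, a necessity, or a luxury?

ΔQ = 139.1 − 125 = 14.1; midpoint Q̄ = (125 + 139.1)/2 = 132.05.
ΔI = 86320 − 68800 = 17520; midpoint Ī = (68800 + 86320)/2 = 77560.
η = (ΔQ/Q̄) ÷ (ΔI/Ī) = (14.1/132.05) ÷ (17520/77560) = 0.473.
0 < η < 1 ⇒ necessity.

0.473 (necessity)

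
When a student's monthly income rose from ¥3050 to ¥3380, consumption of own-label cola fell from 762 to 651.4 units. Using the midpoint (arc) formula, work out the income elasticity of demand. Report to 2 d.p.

-1.52

ΔQ = 651.4 − 762 = -110.6; midpoint Q̄ = (762 + 651.4)/2 = 706.7.
ΔI = 3380 − 3050 = 330; midpoint Ī = (3050 + 3380)/2 = 3215.
η = (ΔQ/Q̄) ÷ (ΔI/Ī) = (-110.6/706.7) ÷ (330/3215) = -1.52.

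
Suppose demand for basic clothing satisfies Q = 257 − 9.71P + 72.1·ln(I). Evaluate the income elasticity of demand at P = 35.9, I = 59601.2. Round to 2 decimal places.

At P = 35.9, I = 59601.2: Q = 701.182.
Holding P constant, ∂Q/∂I = 72.1/I = 0.00120971.
η_I = (∂Q/∂I)·(I/Q) = 0.00120971 × (59601.2/701.182) = 0.10.

0.10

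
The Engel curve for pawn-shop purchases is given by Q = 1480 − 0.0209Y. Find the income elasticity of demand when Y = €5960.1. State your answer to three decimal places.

At Y = 5960.1: Q = 1355.434.
dQ/dY = −0.0209.
η = (dQ/dY)·(Y/Q) = -0.0209 × (5960.1/1355.434) = -0.092.

-0.092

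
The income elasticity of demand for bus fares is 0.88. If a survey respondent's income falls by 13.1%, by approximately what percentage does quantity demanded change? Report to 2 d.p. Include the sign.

-11.53%

%ΔQ ≈ η × %ΔI = 0.88 × (-13.1%) = -11.53%.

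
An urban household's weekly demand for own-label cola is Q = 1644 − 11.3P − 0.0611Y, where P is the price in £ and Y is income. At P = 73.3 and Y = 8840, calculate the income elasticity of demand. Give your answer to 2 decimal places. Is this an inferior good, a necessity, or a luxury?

At P = 73.3, Y = 8840: Q = 275.586.
Holding P constant, ∂Q/∂Y = −0.0611.
η_Y = (∂Q/∂Y)·(Y/Q) = -0.0611 × (8840/275.586) = -1.96.
Since η < 0, this is an inferior good.

-1.96 (inferior good)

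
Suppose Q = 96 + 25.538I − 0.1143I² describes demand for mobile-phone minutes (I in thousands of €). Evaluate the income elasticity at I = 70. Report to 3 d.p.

0.504

At I = 70: Q = 1323.5900.
dQ/dI = 25.538 − 0.2286I = 9.53600.
η = (dQ/dI)·(I/Q) = 9.53600 × (70/1323.5900) = 0.504.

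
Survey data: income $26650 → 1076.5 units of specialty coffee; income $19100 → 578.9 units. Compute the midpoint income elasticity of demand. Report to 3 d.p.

1.821

ΔQ = 578.9 − 1076.5 = -497.6; midpoint Q̄ = (1076.5 + 578.9)/2 = 827.7.
ΔI = 19100 − 26650 = -7550; midpoint Ī = (26650 + 19100)/2 = 22875.
η = (ΔQ/Q̄) ÷ (ΔI/Ī) = (-497.6/827.7) ÷ (-7550/22875) = 1.821.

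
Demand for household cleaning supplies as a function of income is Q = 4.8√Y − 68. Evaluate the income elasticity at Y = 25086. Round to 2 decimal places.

0.55

At Y = 25086: Q = 692.251.
dQ/dY = 4.8/(2√Y) = 0.0151529 at this income.
η = (dQ/dY)·(Y/Q) = 0.0151529 × (25086/692.251) = 0.55.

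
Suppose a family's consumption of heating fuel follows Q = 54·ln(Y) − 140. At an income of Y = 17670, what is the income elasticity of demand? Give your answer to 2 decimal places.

At Y = 17670: Q = 388.100.
dQ/dY = 54/Y = 0.00305603 at this income.
η = (dQ/dY)·(Y/Q) = 0.00305603 × (17670/388.100) = 0.14.

0.14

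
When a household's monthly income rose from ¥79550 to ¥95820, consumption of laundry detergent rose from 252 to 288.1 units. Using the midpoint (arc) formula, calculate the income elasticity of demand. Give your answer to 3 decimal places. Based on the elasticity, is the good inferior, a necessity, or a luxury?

ΔQ = 288.1 − 252 = 36.1; midpoint Q̄ = (252 + 288.1)/2 = 270.05.
ΔI = 95820 − 79550 = 16270; midpoint Ī = (79550 + 95820)/2 = 87685.
η = (ΔQ/Q̄) ÷ (ΔI/Ī) = (36.1/270.05) ÷ (16270/87685) = 0.720.
0 < η < 1 ⇒ necessity.

0.720 (necessity)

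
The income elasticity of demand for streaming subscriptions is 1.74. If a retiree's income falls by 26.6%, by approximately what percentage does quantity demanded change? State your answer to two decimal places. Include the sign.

-46.28%

%ΔQ ≈ η × %ΔI = 1.74 × (-26.6%) = -46.28%.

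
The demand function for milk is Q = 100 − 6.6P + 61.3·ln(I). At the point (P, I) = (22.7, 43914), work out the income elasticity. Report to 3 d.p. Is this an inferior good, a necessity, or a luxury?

0.101 (necessity)

At P = 22.7, I = 43914: Q = 605.476.
Holding P constant, ∂Q/∂I = 61.3/I = 0.00139591.
η_I = (∂Q/∂I)·(I/Q) = 0.00139591 × (43914/605.476) = 0.101.
Since 0 < η < 1, this is a necessity.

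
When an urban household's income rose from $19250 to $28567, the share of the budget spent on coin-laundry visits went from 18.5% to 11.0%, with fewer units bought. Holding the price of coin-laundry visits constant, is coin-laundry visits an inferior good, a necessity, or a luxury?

inferior good

Quantity demanded falls as income rises, so η < 0.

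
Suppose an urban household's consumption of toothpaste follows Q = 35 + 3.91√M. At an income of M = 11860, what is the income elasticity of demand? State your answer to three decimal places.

0.462

At M = 11860: Q = 460.813.
dQ/dM = 3.91/(2√M) = 0.0179517 at this income.
η = (dQ/dM)·(M/Q) = 0.0179517 × (11860/460.813) = 0.462.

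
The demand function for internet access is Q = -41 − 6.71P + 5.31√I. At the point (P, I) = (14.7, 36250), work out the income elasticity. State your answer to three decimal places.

At P = 14.7, I = 36250: Q = 871.357.
Holding P constant, ∂Q/∂I = 5.31/(2√I) = 0.0139447.
η_I = (∂Q/∂I)·(I/Q) = 0.0139447 × (36250/871.357) = 0.580.

0.580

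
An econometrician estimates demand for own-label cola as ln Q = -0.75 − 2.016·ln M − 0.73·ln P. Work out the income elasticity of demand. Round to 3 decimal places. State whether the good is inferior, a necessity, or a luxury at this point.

-2.016 (inferior good)

In a log-linear demand, the coefficient on ln M is the income elasticity.
So η = -2.016.
η < 0 ⇒ inferior good.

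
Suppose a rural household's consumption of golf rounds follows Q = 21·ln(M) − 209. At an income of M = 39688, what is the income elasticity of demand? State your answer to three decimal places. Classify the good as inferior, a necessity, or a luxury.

At M = 39688: Q = 13.365.
dQ/dM = 21/M = 0.000529127 at this income.
η = (dQ/dM)·(M/Q) = 0.000529127 × (39688/13.365) = 1.571.
Since η > 1, the good is a luxury.

1.571 (luxury)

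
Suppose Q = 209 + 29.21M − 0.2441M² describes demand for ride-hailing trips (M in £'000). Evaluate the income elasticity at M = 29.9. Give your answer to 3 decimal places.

At M = 29.9: Q = 864.1512.
dQ/dM = 29.21 − 0.4882M = 14.61282.
η = (dQ/dM)·(M/Q) = 14.61282 × (29.9/864.1512) = 0.506.

0.506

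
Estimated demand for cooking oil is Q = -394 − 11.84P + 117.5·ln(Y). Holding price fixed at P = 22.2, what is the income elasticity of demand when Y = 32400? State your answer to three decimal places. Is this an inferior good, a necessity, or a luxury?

0.209 (necessity)

At P = 22.2, Y = 32400: Q = 563.497.
Holding P constant, ∂Q/∂Y = 117.5/Y = 0.00362654.
η_Y = (∂Q/∂Y)·(Y/Q) = 0.00362654 × (32400/563.497) = 0.209.
Since 0 < η < 1, this is a necessity.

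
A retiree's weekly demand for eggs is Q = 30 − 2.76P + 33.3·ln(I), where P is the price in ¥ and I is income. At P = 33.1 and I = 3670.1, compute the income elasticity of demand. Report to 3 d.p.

At P = 33.1, I = 3670.1: Q = 211.970.
Holding P constant, ∂Q/∂I = 33.3/I = 0.00907332.
η_I = (∂Q/∂I)·(I/Q) = 0.00907332 × (3670.1/211.970) = 0.157.

0.157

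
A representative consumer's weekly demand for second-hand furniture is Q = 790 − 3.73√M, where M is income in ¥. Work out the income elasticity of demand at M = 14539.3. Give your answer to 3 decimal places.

At M = 14539.3: Q = 340.240.
dQ/dM = -3.73/(2√M) = -0.015467 at this income.
η = (dQ/dM)·(M/Q) = -0.015467 × (14539.3/340.240) = -0.661.

-0.661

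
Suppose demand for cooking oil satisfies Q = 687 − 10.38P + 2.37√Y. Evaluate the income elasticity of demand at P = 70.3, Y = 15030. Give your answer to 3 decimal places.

At P = 70.3, Y = 15030: Q = 247.841.
Holding P constant, ∂Q/∂Y = 2.37/(2√Y) = 0.00966582.
η_Y = (∂Q/∂Y)·(Y/Q) = 0.00966582 × (15030/247.841) = 0.586.

0.586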